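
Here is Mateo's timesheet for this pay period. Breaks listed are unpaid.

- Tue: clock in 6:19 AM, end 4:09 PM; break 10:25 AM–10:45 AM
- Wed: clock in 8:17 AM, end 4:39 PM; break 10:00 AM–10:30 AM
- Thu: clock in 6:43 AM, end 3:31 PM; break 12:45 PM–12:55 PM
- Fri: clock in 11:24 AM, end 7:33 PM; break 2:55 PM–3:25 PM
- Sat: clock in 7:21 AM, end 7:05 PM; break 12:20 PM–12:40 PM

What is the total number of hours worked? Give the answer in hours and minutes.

Tue: 6:19 AM–4:09 PM = 9 h 50 min; less 20 min break → 9 h 30 min
Wed: 8:17 AM–4:39 PM = 8 h 22 min; less 30 min break → 7 h 52 min
Thu: 6:43 AM–3:31 PM = 8 h 48 min; less 10 min break → 8 h 38 min
Fri: 11:24 AM–7:33 PM = 8 h 9 min; less 30 min break → 7 h 39 min
Sat: 7:21 AM–7:05 PM = 11 h 44 min; less 20 min break → 11 h 24 min
Total: 9 h 30 min + 7 h 52 min + 8 h 38 min + 7 h 39 min + 11 h 24 min = 45 h 3 min.

45 h 3 min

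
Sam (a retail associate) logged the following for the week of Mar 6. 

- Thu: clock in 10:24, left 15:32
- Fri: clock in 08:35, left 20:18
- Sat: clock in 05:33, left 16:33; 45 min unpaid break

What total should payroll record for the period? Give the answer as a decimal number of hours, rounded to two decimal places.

Thu: 10:24–15:32 = 5 h 8 min
Fri: 08:35–20:18 = 11 h 43 min
Sat: 05:33–16:33 = 11 h 0 min; less 45 min break → 10 h 15 min
Total: 5 h 8 min + 11 h 43 min + 10 h 15 min = 27 h 6 min.

27.10 hours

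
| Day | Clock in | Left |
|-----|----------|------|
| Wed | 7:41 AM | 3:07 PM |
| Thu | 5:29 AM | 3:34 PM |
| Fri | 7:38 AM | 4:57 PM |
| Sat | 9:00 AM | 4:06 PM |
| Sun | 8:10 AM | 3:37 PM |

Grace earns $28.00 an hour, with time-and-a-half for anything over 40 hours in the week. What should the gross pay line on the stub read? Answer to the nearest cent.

Wed: 7:41 AM–3:07 PM = 7 h 26 min
Thu: 5:29 AM–3:34 PM = 10 h 5 min
Fri: 7:38 AM–4:57 PM = 9 h 19 min
Sat: 9:00 AM–4:06 PM = 7 h 6 min
Sun: 8:10 AM–3:37 PM = 7 h 27 min
Total worked: 41 h 23 min = 2483 min.
Regular 40 h 0 min = 2400 min at $28.00/h; overtime 1 h 23 min = 83 min at $42.00/h.
Pay = (2400 × $28.00 + 83 × $42.00) ÷ 60 = $1178.10.

$1178.10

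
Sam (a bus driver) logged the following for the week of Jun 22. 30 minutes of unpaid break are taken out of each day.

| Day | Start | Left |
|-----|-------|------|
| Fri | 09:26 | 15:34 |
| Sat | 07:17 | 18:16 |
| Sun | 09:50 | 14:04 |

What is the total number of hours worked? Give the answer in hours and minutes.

19 h 51 min

Fri: 09:26–15:34 = 6 h 8 min; less 30 min break → 5 h 38 min
Sat: 07:17–18:16 = 10 h 59 min; less 30 min break → 10 h 29 min
Sun: 09:50–14:04 = 4 h 14 min; less 30 min break → 3 h 44 min
Total: 5 h 38 min + 10 h 29 min + 3 h 44 min = 19 h 51 min.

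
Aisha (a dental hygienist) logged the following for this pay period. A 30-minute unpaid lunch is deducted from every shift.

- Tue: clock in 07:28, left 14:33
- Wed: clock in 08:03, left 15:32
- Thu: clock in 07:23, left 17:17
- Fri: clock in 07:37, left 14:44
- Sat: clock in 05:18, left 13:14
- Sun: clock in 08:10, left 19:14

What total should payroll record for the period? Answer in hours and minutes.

Tue: 07:28–14:33 = 7 h 5 min; less 30 min break → 6 h 35 min
Wed: 08:03–15:32 = 7 h 29 min; less 30 min break → 6 h 59 min
Thu: 07:23–17:17 = 9 h 54 min; less 30 min break → 9 h 24 min
Fri: 07:37–14:44 = 7 h 7 min; less 30 min break → 6 h 37 min
Sat: 05:18–13:14 = 7 h 56 min; less 30 min break → 7 h 26 min
Sun: 08:10–19:14 = 11 h 4 min; less 30 min break → 10 h 34 min
Total: 6 h 35 min + 6 h 59 min + 9 h 24 min + 6 h 37 min + 7 h 26 min + 10 h 34 min = 47 h 35 min.

47 h 35 min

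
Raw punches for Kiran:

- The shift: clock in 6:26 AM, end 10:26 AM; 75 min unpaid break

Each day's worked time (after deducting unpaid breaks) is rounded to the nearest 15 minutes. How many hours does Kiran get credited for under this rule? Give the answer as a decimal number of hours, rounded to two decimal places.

The shift: 6:26 AM–10:26 AM = 4 h 0 min − 75 min = 2 h 45 min → rounds to 2 h 45 min

2.75 hours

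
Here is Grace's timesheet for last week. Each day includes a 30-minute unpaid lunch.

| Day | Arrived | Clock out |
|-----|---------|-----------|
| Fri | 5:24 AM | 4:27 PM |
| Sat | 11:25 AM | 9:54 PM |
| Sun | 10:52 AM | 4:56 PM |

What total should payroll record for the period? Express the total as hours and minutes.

Fri: 5:24 AM–4:27 PM = 11 h 3 min; less 30 min break → 10 h 33 min
Sat: 11:25 AM–9:54 PM = 10 h 29 min; less 30 min break → 9 h 59 min
Sun: 10:52 AM–4:56 PM = 6 h 4 min; less 30 min break → 5 h 34 min
Total: 10 h 33 min + 9 h 59 min + 5 h 34 min = 26 h 6 min.

26 h 6 min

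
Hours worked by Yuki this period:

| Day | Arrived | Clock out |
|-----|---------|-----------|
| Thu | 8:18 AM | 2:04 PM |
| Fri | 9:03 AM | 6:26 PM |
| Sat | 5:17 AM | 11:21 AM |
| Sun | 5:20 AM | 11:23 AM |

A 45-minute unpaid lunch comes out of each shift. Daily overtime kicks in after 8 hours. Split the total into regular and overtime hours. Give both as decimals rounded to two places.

Regular 23.63 hours, overtime 0.63 hours

Thu: 8:18 AM–2:04 PM = 5 h 46 min; less 45 min break → 5 h 1 min
Fri: 9:03 AM–6:26 PM = 9 h 23 min; less 45 min break → 8 h 38 min
Sat: 5:17 AM–11:21 AM = 6 h 4 min; less 45 min break → 5 h 19 min
Sun: 5:20 AM–11:23 AM = 6 h 3 min; less 45 min break → 5 h 18 min
Thu reg 5 h 1 min / OT 0 h 0 min; Fri reg 8 h 0 min / OT 0 h 38 min; Sat reg 5 h 19 min / OT 0 h 0 min; Sun reg 5 h 18 min / OT 0 h 0 min.
Totals: regular 23 h 38 min, overtime 0 h 38 min.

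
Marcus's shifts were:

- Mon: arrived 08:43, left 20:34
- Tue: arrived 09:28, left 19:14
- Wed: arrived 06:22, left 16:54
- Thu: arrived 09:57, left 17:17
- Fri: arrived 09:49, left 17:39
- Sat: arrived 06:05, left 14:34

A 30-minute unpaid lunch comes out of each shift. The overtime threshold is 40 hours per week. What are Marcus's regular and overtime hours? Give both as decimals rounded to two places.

Regular 40.00 hours, overtime 12.80 hours

Mon: 08:43–20:34 = 11 h 51 min; less 30 min break → 11 h 21 min
Tue: 09:28–19:14 = 9 h 46 min; less 30 min break → 9 h 16 min
Wed: 06:22–16:54 = 10 h 32 min; less 30 min break → 10 h 2 min
Thu: 09:57–17:17 = 7 h 20 min; less 30 min break → 6 h 50 min
Fri: 09:49–17:39 = 7 h 50 min; less 30 min break → 7 h 20 min
Sat: 06:05–14:34 = 8 h 29 min; less 30 min break → 7 h 59 min
Total worked: 52 h 48 min = 52.80 h.
Threshold 40 h → overtime 12 h 48 min, regular 40 h 0 min.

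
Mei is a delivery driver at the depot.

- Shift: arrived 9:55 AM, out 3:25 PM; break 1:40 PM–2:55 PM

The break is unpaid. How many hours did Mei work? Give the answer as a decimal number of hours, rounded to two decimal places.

4.25 hours

Shift: 9:55 AM–3:25 PM = 5 h 30 min; less 75 min break → 4 h 15 min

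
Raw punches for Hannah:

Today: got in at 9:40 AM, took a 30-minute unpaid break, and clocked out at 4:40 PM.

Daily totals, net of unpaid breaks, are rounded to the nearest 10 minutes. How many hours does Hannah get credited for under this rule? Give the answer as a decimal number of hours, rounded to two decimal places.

6.50 hours

Today: 9:40 AM–4:40 PM = 7 h 0 min − 30 min = 6 h 30 min → rounds to 6 h 30 min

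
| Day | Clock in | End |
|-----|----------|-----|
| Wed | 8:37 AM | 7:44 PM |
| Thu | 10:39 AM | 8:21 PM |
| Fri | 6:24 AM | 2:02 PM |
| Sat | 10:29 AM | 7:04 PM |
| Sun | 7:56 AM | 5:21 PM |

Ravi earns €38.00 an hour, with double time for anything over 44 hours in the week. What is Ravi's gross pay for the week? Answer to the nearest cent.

Wed: 8:37 AM–7:44 PM = 11 h 7 min
Thu: 10:39 AM–8:21 PM = 9 h 42 min
Fri: 6:24 AM–2:02 PM = 7 h 38 min
Sat: 10:29 AM–7:04 PM = 8 h 35 min
Sun: 7:56 AM–5:21 PM = 9 h 25 min
Total worked: 46 h 27 min = 2787 min.
Regular 44 h 0 min = 2640 min at €38.00/h; overtime 2 h 27 min = 147 min at €76.00/h.
Pay = (2640 × €38.00 + 147 × €76.00) ÷ 60 = €1858.20.

€1858.20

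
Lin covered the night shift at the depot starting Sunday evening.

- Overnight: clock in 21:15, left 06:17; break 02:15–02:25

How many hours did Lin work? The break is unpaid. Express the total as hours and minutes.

Overnight: 21:15 → midnight = 2 h 45 min; midnight → 06:17 = 6 h 17 min; span 9 h 2 min; less 10 min break → 8 h 52 min

8 h 52 min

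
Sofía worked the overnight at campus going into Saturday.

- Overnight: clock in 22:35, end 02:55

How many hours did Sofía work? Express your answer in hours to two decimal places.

4.33 hours

Overnight: 22:35 → midnight = 1 h 25 min; midnight → 02:55 = 2 h 55 min; span 4 h 20 min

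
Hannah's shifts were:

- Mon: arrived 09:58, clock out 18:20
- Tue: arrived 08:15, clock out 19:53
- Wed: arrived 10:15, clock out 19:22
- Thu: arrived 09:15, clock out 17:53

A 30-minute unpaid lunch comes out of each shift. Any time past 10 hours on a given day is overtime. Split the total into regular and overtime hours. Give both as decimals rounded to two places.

Regular 34.62 hours, overtime 1.13 hours

Mon: 09:58–18:20 = 8 h 22 min; less 30 min break → 7 h 52 min
Tue: 08:15–19:53 = 11 h 38 min; less 30 min break → 11 h 8 min
Wed: 10:15–19:22 = 9 h 7 min; less 30 min break → 8 h 37 min
Thu: 09:15–17:53 = 8 h 38 min; less 30 min break → 8 h 8 min
Mon reg 7 h 52 min / OT 0 h 0 min; Tue reg 10 h 0 min / OT 1 h 8 min; Wed reg 8 h 37 min / OT 0 h 0 min; Thu reg 8 h 8 min / OT 0 h 0 min.
Totals: regular 34 h 37 min, overtime 1 h 8 min.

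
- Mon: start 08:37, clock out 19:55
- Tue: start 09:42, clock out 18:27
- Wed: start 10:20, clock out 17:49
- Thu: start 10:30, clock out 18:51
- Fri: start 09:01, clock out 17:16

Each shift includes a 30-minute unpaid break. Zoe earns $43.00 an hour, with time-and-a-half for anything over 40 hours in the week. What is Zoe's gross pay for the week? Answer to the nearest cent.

Mon: 08:37–19:55 = 11 h 18 min; less 30 min break → 10 h 48 min
Tue: 09:42–18:27 = 8 h 45 min; less 30 min break → 8 h 15 min
Wed: 10:20–17:49 = 7 h 29 min; less 30 min break → 6 h 59 min
Thu: 10:30–18:51 = 8 h 21 min; less 30 min break → 7 h 51 min
Fri: 09:01–17:16 = 8 h 15 min; less 30 min break → 7 h 45 min
Total worked: 41 h 38 min = 2498 min.
Regular 40 h 0 min = 2400 min at $43.00/h; overtime 1 h 38 min = 98 min at $64.50/h.
Pay = (2400 × $43.00 + 98 × $64.50) ÷ 60 = $1825.35.

$1825.35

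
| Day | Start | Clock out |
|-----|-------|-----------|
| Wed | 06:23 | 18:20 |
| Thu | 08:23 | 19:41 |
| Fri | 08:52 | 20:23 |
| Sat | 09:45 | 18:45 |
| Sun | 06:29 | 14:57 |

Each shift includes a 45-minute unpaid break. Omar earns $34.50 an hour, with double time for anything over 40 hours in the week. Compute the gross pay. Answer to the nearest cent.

Wed: 06:23–18:20 = 11 h 57 min; less 45 min break → 11 h 12 min
Thu: 08:23–19:41 = 11 h 18 min; less 45 min break → 10 h 33 min
Fri: 08:52–20:23 = 11 h 31 min; less 45 min break → 10 h 46 min
Sat: 09:45–18:45 = 9 h 0 min; less 45 min break → 8 h 15 min
Sun: 06:29–14:57 = 8 h 28 min; less 45 min break → 7 h 43 min
Total worked: 48 h 29 min = 2909 min.
Regular 40 h 0 min = 2400 min at $34.50/h; overtime 8 h 29 min = 509 min at $69.00/h.
Pay = (2400 × $34.50 + 509 × $69.00) ÷ 60 = $1965.35.

$1965.35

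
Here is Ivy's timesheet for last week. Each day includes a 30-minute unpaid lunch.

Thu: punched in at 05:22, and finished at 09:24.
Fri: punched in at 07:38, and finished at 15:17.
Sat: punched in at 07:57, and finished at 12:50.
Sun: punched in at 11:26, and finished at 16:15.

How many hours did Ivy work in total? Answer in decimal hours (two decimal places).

19.38 hours

Thu: 05:22–09:24 = 4 h 2 min; less 30 min break → 3 h 32 min
Fri: 07:38–15:17 = 7 h 39 min; less 30 min break → 7 h 9 min
Sat: 07:57–12:50 = 4 h 53 min; less 30 min break → 4 h 23 min
Sun: 11:26–16:15 = 4 h 49 min; less 30 min break → 4 h 19 min
Total: 3 h 32 min + 7 h 9 min + 4 h 23 min + 4 h 19 min = 19 h 23 min.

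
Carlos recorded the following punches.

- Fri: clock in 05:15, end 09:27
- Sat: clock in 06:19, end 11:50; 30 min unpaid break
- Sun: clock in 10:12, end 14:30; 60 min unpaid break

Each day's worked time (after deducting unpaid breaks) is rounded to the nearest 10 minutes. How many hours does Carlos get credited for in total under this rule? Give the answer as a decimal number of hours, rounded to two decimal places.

Fri: 05:15–09:27 = 4 h 12 min → rounds to 4 h 10 min
Sat: 06:19–11:50 = 5 h 31 min − 30 min = 5 h 1 min → rounds to 5 h 0 min
Sun: 10:12–14:30 = 4 h 18 min − 60 min = 3 h 18 min → rounds to 3 h 20 min
Total credited: 12 h 30 min.

12.50 hours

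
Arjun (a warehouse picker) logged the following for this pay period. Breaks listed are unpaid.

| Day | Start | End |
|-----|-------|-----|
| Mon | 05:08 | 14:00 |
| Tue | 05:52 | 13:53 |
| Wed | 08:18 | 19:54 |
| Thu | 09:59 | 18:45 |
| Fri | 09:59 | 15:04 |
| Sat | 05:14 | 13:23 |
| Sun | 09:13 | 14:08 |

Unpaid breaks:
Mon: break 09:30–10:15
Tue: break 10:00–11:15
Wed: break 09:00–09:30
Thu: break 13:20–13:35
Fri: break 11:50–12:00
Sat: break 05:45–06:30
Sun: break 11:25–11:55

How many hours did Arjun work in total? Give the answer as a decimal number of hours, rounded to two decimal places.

Mon: 05:08–14:00 = 8 h 52 min; less 45 min break → 8 h 7 min
Tue: 05:52–13:53 = 8 h 1 min; less 75 min break → 6 h 46 min
Wed: 08:18–19:54 = 11 h 36 min; less 30 min break → 11 h 6 min
Thu: 09:59–18:45 = 8 h 46 min; less 15 min break → 8 h 31 min
Fri: 09:59–15:04 = 5 h 5 min; less 10 min break → 4 h 55 min
Sat: 05:14–13:23 = 8 h 9 min; less 45 min break → 7 h 24 min
Sun: 09:13–14:08 = 4 h 55 min; less 30 min break → 4 h 25 min
Total: 8 h 7 min + 6 h 46 min + 11 h 6 min + 8 h 31 min + 4 h 55 min + 7 h 24 min + 4 h 25 min = 51 h 14 min.

51.23 hours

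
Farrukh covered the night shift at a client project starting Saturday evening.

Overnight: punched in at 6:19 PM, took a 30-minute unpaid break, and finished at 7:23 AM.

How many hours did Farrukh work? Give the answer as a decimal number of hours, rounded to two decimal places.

Overnight: 6:19 PM → midnight = 5 h 41 min; midnight → 7:23 AM = 7 h 23 min; span 13 h 4 min; less 30 min break → 12 h 34 min

12.57 hours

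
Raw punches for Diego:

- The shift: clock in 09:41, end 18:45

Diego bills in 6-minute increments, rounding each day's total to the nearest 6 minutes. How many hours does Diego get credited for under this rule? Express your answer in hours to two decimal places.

The shift: 09:41–18:45 = 9 h 4 min → rounds to 9 h 6 min

9.10 hours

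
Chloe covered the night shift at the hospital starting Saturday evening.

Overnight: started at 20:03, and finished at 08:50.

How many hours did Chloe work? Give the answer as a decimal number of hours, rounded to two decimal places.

Overnight: 20:03 → midnight = 3 h 57 min; midnight → 08:50 = 8 h 50 min; span 12 h 47 min

12.78 hours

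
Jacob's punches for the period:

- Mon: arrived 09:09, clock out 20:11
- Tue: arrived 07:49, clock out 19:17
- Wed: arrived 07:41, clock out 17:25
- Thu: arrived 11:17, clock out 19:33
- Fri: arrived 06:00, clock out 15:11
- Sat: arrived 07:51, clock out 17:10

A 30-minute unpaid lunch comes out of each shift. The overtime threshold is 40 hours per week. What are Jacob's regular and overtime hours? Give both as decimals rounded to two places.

Regular 40.00 hours, overtime 16.00 hours

Mon: 09:09–20:11 = 11 h 2 min; less 30 min break → 10 h 32 min
Tue: 07:49–19:17 = 11 h 28 min; less 30 min break → 10 h 58 min
Wed: 07:41–17:25 = 9 h 44 min; less 30 min break → 9 h 14 min
Thu: 11:17–19:33 = 8 h 16 min; less 30 min break → 7 h 46 min
Fri: 06:00–15:11 = 9 h 11 min; less 30 min break → 8 h 41 min
Sat: 07:51–17:10 = 9 h 19 min; less 30 min break → 8 h 49 min
Total worked: 56 h 0 min = 56.00 h.
Threshold 40 h → overtime 16 h 0 min, regular 40 h 0 min.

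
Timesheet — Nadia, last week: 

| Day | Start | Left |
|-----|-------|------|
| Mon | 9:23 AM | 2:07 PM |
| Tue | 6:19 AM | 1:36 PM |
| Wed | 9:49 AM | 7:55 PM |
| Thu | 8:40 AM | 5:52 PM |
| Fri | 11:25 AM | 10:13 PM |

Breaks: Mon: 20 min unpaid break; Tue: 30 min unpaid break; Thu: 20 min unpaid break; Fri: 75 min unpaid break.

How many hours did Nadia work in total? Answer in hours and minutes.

39 h 42 min

Mon: 9:23 AM–2:07 PM = 4 h 44 min; less 20 min break → 4 h 24 min
Tue: 6:19 AM–1:36 PM = 7 h 17 min; less 30 min break → 6 h 47 min
Wed: 9:49 AM–7:55 PM = 10 h 6 min
Thu: 8:40 AM–5:52 PM = 9 h 12 min; less 20 min break → 8 h 52 min
Fri: 11:25 AM–10:13 PM = 10 h 48 min; less 75 min break → 9 h 33 min
Total: 4 h 24 min + 6 h 47 min + 10 h 6 min + 8 h 52 min + 9 h 33 min = 39 h 42 min.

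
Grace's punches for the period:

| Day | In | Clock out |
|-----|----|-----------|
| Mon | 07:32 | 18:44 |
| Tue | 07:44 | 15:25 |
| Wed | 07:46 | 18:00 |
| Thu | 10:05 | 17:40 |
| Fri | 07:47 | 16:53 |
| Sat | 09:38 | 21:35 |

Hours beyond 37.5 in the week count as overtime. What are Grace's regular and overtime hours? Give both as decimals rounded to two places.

Regular 37.50 hours, overtime 20.25 hours

Mon: 07:32–18:44 = 11 h 12 min
Tue: 07:44–15:25 = 7 h 41 min
Wed: 07:46–18:00 = 10 h 14 min
Thu: 10:05–17:40 = 7 h 35 min
Fri: 07:47–16:53 = 9 h 6 min
Sat: 09:38–21:35 = 11 h 57 min
Total worked: 57 h 45 min = 57.75 h.
Threshold 37.5 h → overtime 20 h 15 min, regular 37 h 30 min.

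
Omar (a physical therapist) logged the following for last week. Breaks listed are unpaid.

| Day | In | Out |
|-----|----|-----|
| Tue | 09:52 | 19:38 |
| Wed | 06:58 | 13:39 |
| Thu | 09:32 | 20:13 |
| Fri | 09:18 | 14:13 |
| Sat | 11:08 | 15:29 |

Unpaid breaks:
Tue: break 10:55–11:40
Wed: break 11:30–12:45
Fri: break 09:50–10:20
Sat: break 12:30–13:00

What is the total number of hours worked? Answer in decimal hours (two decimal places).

Tue: 09:52–19:38 = 9 h 46 min; less 45 min break → 9 h 1 min
Wed: 06:58–13:39 = 6 h 41 min; less 75 min break → 5 h 26 min
Thu: 09:32–20:13 = 10 h 41 min
Fri: 09:18–14:13 = 4 h 55 min; less 30 min break → 4 h 25 min
Sat: 11:08–15:29 = 4 h 21 min; less 30 min break → 3 h 51 min
Total: 9 h 1 min + 5 h 26 min + 10 h 41 min + 4 h 25 min + 3 h 51 min = 33 h 24 min.

33.40 hours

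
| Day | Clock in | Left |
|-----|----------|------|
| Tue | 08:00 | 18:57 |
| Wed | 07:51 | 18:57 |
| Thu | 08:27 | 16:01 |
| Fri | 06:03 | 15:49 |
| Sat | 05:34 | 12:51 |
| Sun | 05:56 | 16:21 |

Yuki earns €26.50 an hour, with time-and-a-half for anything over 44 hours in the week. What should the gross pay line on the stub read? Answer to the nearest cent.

€1686.06

Tue: 08:00–18:57 = 10 h 57 min
Wed: 07:51–18:57 = 11 h 6 min
Thu: 08:27–16:01 = 7 h 34 min
Fri: 06:03–15:49 = 9 h 46 min
Sat: 05:34–12:51 = 7 h 17 min
Sun: 05:56–16:21 = 10 h 25 min
Total worked: 57 h 5 min = 3425 min.
Regular 44 h 0 min = 2640 min at €26.50/h; overtime 13 h 5 min = 785 min at €39.75/h.
Pay = (2640 × €26.50 + 785 × €39.75) ÷ 60 = €1686.06.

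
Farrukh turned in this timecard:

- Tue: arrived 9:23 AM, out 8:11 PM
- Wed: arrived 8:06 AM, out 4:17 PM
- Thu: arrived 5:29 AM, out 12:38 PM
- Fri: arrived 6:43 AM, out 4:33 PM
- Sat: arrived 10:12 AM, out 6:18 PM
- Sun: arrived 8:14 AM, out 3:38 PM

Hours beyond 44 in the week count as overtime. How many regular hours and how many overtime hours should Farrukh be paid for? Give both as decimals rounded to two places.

Tue: 9:23 AM–8:11 PM = 10 h 48 min
Wed: 8:06 AM–4:17 PM = 8 h 11 min
Thu: 5:29 AM–12:38 PM = 7 h 9 min
Fri: 6:43 AM–4:33 PM = 9 h 50 min
Sat: 10:12 AM–6:18 PM = 8 h 6 min
Sun: 8:14 AM–3:38 PM = 7 h 24 min
Total worked: 51 h 28 min = 51.47 h.
Threshold 44 h → overtime 7 h 28 min, regular 44 h 0 min.

Regular 44.00 hours, overtime 7.47 hours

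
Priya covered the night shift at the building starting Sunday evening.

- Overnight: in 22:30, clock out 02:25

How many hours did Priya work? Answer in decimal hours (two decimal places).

3.92 hours

Overnight: 22:30 → midnight = 1 h 30 min; midnight → 02:25 = 2 h 25 min; span 3 h 55 min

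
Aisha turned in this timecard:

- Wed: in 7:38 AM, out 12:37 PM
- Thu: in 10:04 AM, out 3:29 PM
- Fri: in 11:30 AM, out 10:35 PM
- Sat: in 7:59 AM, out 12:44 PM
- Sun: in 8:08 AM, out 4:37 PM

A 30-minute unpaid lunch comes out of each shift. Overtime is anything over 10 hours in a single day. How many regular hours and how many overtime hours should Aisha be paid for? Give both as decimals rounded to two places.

Wed: 7:38 AM–12:37 PM = 4 h 59 min; less 30 min break → 4 h 29 min
Thu: 10:04 AM–3:29 PM = 5 h 25 min; less 30 min break → 4 h 55 min
Fri: 11:30 AM–10:35 PM = 11 h 5 min; less 30 min break → 10 h 35 min
Sat: 7:59 AM–12:44 PM = 4 h 45 min; less 30 min break → 4 h 15 min
Sun: 8:08 AM–4:37 PM = 8 h 29 min; less 30 min break → 7 h 59 min
Wed reg 4 h 29 min / OT 0 h 0 min; Thu reg 4 h 55 min / OT 0 h 0 min; Fri reg 10 h 0 min / OT 0 h 35 min; Sat reg 4 h 15 min / OT 0 h 0 min; Sun reg 7 h 59 min / OT 0 h 0 min.
Totals: regular 31 h 38 min, overtime 0 h 35 min.

Regular 31.63 hours, overtime 0.58 hours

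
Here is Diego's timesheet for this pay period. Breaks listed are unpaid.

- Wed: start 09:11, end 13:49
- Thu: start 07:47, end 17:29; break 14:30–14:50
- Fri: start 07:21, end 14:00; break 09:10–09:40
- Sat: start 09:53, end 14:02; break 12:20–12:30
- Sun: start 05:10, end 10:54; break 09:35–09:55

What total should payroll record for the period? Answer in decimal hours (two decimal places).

29.53 hours

Wed: 09:11–13:49 = 4 h 38 min
Thu: 07:47–17:29 = 9 h 42 min; less 20 min break → 9 h 22 min
Fri: 07:21–14:00 = 6 h 39 min; less 30 min break → 6 h 9 min
Sat: 09:53–14:02 = 4 h 9 min; less 10 min break → 3 h 59 min
Sun: 05:10–10:54 = 5 h 44 min; less 20 min break → 5 h 24 min
Total: 4 h 38 min + 9 h 22 min + 6 h 9 min + 3 h 59 min + 5 h 24 min = 29 h 32 min.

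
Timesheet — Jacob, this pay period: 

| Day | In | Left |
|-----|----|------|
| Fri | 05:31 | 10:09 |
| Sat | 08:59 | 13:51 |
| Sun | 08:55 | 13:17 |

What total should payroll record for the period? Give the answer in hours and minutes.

Fri: 05:31–10:09 = 4 h 38 min
Sat: 08:59–13:51 = 4 h 52 min
Sun: 08:55–13:17 = 4 h 22 min
Total: 4 h 38 min + 4 h 52 min + 4 h 22 min = 13 h 52 min.

13 h 52 min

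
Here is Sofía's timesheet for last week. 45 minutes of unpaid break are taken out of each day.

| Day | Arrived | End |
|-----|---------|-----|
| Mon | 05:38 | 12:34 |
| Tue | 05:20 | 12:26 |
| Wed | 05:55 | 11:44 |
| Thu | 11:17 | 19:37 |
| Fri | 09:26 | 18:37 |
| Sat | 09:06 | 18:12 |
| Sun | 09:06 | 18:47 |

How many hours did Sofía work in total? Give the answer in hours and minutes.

50 h 54 min

Mon: 05:38–12:34 = 6 h 56 min; less 45 min break → 6 h 11 min
Tue: 05:20–12:26 = 7 h 6 min; less 45 min break → 6 h 21 min
Wed: 05:55–11:44 = 5 h 49 min; less 45 min break → 5 h 4 min
Thu: 11:17–19:37 = 8 h 20 min; less 45 min break → 7 h 35 min
Fri: 09:26–18:37 = 9 h 11 min; less 45 min break → 8 h 26 min
Sat: 09:06–18:12 = 9 h 6 min; less 45 min break → 8 h 21 min
Sun: 09:06–18:47 = 9 h 41 min; less 45 min break → 8 h 56 min
Total: 6 h 11 min + 6 h 21 min + 5 h 4 min + 7 h 35 min + 8 h 26 min + 8 h 21 min + 8 h 56 min = 50 h 54 min.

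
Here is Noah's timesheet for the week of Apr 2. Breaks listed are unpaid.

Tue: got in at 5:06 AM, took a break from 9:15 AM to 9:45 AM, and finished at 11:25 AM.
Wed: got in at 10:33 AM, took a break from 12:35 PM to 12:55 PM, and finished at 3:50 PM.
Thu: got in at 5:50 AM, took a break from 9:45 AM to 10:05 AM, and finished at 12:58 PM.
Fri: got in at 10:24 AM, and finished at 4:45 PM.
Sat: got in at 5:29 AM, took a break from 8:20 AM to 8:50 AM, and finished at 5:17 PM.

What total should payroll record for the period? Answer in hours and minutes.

35 h 13 min

Tue: 5:06 AM–11:25 AM = 6 h 19 min; less 30 min break → 5 h 49 min
Wed: 10:33 AM–3:50 PM = 5 h 17 min; less 20 min break → 4 h 57 min
Thu: 5:50 AM–12:58 PM = 7 h 8 min; less 20 min break → 6 h 48 min
Fri: 10:24 AM–4:45 PM = 6 h 21 min
Sat: 5:29 AM–5:17 PM = 11 h 48 min; less 30 min break → 11 h 18 min
Total: 5 h 49 min + 4 h 57 min + 6 h 48 min + 6 h 21 min + 11 h 18 min = 35 h 13 min.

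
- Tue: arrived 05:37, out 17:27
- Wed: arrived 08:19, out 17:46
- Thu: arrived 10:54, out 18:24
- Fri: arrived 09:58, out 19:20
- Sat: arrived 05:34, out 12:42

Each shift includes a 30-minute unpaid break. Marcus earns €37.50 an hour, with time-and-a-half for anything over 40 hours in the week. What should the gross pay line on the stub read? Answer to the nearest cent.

Tue: 05:37–17:27 = 11 h 50 min; less 30 min break → 11 h 20 min
Wed: 08:19–17:46 = 9 h 27 min; less 30 min break → 8 h 57 min
Thu: 10:54–18:24 = 7 h 30 min; less 30 min break → 7 h 0 min
Fri: 09:58–19:20 = 9 h 22 min; less 30 min break → 8 h 52 min
Sat: 05:34–12:42 = 7 h 8 min; less 30 min break → 6 h 38 min
Total worked: 42 h 47 min = 2567 min.
Regular 40 h 0 min = 2400 min at €37.50/h; overtime 2 h 47 min = 167 min at €56.25/h.
Pay = (2400 × €37.50 + 167 × €56.25) ÷ 60 = €1656.56.

€1656.56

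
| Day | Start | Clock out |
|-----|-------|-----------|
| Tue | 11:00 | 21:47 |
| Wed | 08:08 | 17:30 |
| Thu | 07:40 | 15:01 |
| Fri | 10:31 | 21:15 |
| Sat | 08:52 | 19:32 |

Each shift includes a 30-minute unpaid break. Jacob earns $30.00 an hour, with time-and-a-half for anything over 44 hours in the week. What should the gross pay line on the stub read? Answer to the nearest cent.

$1428.00

Tue: 11:00–21:47 = 10 h 47 min; less 30 min break → 10 h 17 min
Wed: 08:08–17:30 = 9 h 22 min; less 30 min break → 8 h 52 min
Thu: 07:40–15:01 = 7 h 21 min; less 30 min break → 6 h 51 min
Fri: 10:31–21:15 = 10 h 44 min; less 30 min break → 10 h 14 min
Sat: 08:52–19:32 = 10 h 40 min; less 30 min break → 10 h 10 min
Total worked: 46 h 24 min = 2784 min.
Regular 44 h 0 min = 2640 min at $30.00/h; overtime 2 h 24 min = 144 min at $45.00/h.
Pay = (2640 × $30.00 + 144 × $45.00) ÷ 60 = $1428.00.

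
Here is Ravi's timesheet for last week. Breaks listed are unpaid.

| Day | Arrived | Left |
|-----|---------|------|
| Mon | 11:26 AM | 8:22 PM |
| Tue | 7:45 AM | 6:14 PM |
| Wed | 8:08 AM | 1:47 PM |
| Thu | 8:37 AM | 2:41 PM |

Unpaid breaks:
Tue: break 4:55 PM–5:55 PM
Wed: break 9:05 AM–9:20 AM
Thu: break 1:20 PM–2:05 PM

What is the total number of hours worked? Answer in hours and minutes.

29 h 8 min

Mon: 11:26 AM–8:22 PM = 8 h 56 min
Tue: 7:45 AM–6:14 PM = 10 h 29 min; less 60 min break → 9 h 29 min
Wed: 8:08 AM–1:47 PM = 5 h 39 min; less 15 min break → 5 h 24 min
Thu: 8:37 AM–2:41 PM = 6 h 4 min; less 45 min break → 5 h 19 min
Total: 8 h 56 min + 9 h 29 min + 5 h 24 min + 5 h 19 min = 29 h 8 min.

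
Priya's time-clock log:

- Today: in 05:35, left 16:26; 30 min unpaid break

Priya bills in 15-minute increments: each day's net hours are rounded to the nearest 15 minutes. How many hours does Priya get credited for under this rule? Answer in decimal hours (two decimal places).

10.25 hours

Today: 05:35–16:26 = 10 h 51 min − 30 min = 10 h 21 min → rounds to 10 h 15 min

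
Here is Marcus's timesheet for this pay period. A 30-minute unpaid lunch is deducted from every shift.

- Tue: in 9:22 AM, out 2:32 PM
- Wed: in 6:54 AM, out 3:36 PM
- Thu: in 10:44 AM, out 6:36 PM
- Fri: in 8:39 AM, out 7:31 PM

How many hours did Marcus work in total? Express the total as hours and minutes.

30 h 36 min

Tue: 9:22 AM–2:32 PM = 5 h 10 min; less 30 min break → 4 h 40 min
Wed: 6:54 AM–3:36 PM = 8 h 42 min; less 30 min break → 8 h 12 min
Thu: 10:44 AM–6:36 PM = 7 h 52 min; less 30 min break → 7 h 22 min
Fri: 8:39 AM–7:31 PM = 10 h 52 min; less 30 min break → 10 h 22 min
Total: 4 h 40 min + 8 h 12 min + 7 h 22 min + 10 h 22 min = 30 h 36 min.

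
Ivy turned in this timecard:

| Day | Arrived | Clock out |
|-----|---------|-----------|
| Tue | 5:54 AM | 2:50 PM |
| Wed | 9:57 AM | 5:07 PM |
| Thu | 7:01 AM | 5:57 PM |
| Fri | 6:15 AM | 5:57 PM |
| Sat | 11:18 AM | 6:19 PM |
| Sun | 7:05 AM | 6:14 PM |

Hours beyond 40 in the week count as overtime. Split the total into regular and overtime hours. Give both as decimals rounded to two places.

Regular 40.00 hours, overtime 16.90 hours

Tue: 5:54 AM–2:50 PM = 8 h 56 min
Wed: 9:57 AM–5:07 PM = 7 h 10 min
Thu: 7:01 AM–5:57 PM = 10 h 56 min
Fri: 6:15 AM–5:57 PM = 11 h 42 min
Sat: 11:18 AM–6:19 PM = 7 h 1 min
Sun: 7:05 AM–6:14 PM = 11 h 9 min
Total worked: 56 h 54 min = 56.90 h.
Threshold 40 h → overtime 16 h 54 min, regular 40 h 0 min.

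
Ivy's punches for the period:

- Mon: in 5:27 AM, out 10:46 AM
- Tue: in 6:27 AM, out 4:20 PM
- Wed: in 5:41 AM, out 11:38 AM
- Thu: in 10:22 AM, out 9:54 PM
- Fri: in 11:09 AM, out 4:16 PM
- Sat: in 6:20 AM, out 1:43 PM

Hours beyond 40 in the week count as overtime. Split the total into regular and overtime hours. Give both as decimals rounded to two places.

Mon: 5:27 AM–10:46 AM = 5 h 19 min
Tue: 6:27 AM–4:20 PM = 9 h 53 min
Wed: 5:41 AM–11:38 AM = 5 h 57 min
Thu: 10:22 AM–9:54 PM = 11 h 32 min
Fri: 11:09 AM–4:16 PM = 5 h 7 min
Sat: 6:20 AM–1:43 PM = 7 h 23 min
Total worked: 45 h 11 min = 45.18 h.
Threshold 40 h → overtime 5 h 11 min, regular 40 h 0 min.

Regular 40.00 hours, overtime 5.18 hours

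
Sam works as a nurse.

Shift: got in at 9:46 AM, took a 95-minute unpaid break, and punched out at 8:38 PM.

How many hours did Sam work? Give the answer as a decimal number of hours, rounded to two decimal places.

9.28 hours

Shift: 9:46 AM–8:38 PM = 10 h 52 min; less 95 min break → 9 h 17 min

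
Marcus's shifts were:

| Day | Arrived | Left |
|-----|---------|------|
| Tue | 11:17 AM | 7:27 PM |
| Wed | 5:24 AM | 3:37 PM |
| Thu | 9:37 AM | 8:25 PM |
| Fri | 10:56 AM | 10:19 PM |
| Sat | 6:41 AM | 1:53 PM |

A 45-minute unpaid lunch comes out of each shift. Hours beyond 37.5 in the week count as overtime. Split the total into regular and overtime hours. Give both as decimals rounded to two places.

Tue: 11:17 AM–7:27 PM = 8 h 10 min; less 45 min break → 7 h 25 min
Wed: 5:24 AM–3:37 PM = 10 h 13 min; less 45 min break → 9 h 28 min
Thu: 9:37 AM–8:25 PM = 10 h 48 min; less 45 min break → 10 h 3 min
Fri: 10:56 AM–10:19 PM = 11 h 23 min; less 45 min break → 10 h 38 min
Sat: 6:41 AM–1:53 PM = 7 h 12 min; less 45 min break → 6 h 27 min
Total worked: 44 h 1 min = 44.02 h.
Threshold 37.5 h → overtime 6 h 31 min, regular 37 h 30 min.

Regular 37.50 hours, overtime 6.52 hours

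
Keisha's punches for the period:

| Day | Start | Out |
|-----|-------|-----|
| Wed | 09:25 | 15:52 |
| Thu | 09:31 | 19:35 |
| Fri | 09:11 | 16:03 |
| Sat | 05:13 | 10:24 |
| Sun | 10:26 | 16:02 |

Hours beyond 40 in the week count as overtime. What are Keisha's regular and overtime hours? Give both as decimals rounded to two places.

Wed: 09:25–15:52 = 6 h 27 min
Thu: 09:31–19:35 = 10 h 4 min
Fri: 09:11–16:03 = 6 h 52 min
Sat: 05:13–10:24 = 5 h 11 min
Sun: 10:26–16:02 = 5 h 36 min
Total worked: 34 h 10 min = 34.17 h.
Threshold 40 h → overtime 0 h 0 min, regular 34 h 10 min.

Regular 34.17 hours, overtime 0.00 hours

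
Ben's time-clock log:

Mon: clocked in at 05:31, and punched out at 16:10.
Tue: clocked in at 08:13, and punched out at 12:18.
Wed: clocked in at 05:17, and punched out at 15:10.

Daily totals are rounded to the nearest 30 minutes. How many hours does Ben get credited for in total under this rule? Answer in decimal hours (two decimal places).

24.50 hours

Mon: 05:31–16:10 = 10 h 39 min → rounds to 10 h 30 min
Tue: 08:13–12:18 = 4 h 5 min → rounds to 4 h 0 min
Wed: 05:17–15:10 = 9 h 53 min → rounds to 10 h 0 min
Total credited: 24 h 30 min.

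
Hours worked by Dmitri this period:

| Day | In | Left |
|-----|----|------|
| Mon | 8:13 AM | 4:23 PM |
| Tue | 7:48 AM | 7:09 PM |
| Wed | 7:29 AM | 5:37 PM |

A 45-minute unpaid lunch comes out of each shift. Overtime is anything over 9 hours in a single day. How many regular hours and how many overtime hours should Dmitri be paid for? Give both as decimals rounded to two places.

Regular 25.42 hours, overtime 1.98 hours

Mon: 8:13 AM–4:23 PM = 8 h 10 min; less 45 min break → 7 h 25 min
Tue: 7:48 AM–7:09 PM = 11 h 21 min; less 45 min break → 10 h 36 min
Wed: 7:29 AM–5:37 PM = 10 h 8 min; less 45 min break → 9 h 23 min
Mon reg 7 h 25 min / OT 0 h 0 min; Tue reg 9 h 0 min / OT 1 h 36 min; Wed reg 9 h 0 min / OT 0 h 23 min.
Totals: regular 25 h 25 min, overtime 1 h 59 min.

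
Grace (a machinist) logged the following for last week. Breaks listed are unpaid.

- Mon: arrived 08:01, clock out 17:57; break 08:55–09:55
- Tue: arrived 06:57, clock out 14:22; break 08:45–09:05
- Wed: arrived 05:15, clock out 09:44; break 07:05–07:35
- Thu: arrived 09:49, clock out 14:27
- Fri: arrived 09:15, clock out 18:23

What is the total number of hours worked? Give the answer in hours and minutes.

Mon: 08:01–17:57 = 9 h 56 min; less 60 min break → 8 h 56 min
Tue: 06:57–14:22 = 7 h 25 min; less 20 min break → 7 h 5 min
Wed: 05:15–09:44 = 4 h 29 min; less 30 min break → 3 h 59 min
Thu: 09:49–14:27 = 4 h 38 min
Fri: 09:15–18:23 = 9 h 8 min
Total: 8 h 56 min + 7 h 5 min + 3 h 59 min + 4 h 38 min + 9 h 8 min = 33 h 46 min.

33 h 46 min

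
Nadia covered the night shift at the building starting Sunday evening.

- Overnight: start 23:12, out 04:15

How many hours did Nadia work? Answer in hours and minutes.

5 h 3 min

Overnight: 23:12 → midnight = 0 h 48 min; midnight → 04:15 = 4 h 15 min; span 5 h 3 min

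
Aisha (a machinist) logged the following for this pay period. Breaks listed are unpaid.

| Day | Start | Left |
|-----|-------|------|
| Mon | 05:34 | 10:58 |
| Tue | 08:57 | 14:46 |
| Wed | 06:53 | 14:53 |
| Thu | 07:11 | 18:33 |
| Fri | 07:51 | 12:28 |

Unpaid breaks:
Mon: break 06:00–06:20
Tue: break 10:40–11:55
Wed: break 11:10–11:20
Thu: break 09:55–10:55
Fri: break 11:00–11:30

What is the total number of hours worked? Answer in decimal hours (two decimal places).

31.95 hours

Mon: 05:34–10:58 = 5 h 24 min; less 20 min break → 5 h 4 min
Tue: 08:57–14:46 = 5 h 49 min; less 75 min break → 4 h 34 min
Wed: 06:53–14:53 = 8 h 0 min; less 10 min break → 7 h 50 min
Thu: 07:11–18:33 = 11 h 22 min; less 60 min break → 10 h 22 min
Fri: 07:51–12:28 = 4 h 37 min; less 30 min break → 4 h 7 min
Total: 5 h 4 min + 4 h 34 min + 7 h 50 min + 10 h 22 min + 4 h 7 min = 31 h 57 min.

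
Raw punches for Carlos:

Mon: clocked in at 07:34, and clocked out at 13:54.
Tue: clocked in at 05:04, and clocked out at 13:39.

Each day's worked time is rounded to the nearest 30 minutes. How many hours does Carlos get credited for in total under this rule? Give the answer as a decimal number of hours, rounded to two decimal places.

15.00 hours

Mon: 07:34–13:54 = 6 h 20 min → rounds to 6 h 30 min
Tue: 05:04–13:39 = 8 h 35 min → rounds to 8 h 30 min
Total credited: 15 h 0 min.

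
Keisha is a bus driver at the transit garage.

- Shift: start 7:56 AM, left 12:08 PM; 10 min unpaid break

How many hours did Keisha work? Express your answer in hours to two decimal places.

Shift: 7:56 AM–12:08 PM = 4 h 12 min; less 10 min break → 4 h 2 min

4.03 hours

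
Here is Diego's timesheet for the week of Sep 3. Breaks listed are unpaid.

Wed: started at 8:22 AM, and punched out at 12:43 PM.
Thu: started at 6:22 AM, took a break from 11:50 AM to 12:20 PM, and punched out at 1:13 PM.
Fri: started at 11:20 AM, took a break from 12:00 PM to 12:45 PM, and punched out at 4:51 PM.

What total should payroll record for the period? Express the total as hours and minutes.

15 h 28 min

Wed: 8:22 AM–12:43 PM = 4 h 21 min
Thu: 6:22 AM–1:13 PM = 6 h 51 min; less 30 min break → 6 h 21 min
Fri: 11:20 AM–4:51 PM = 5 h 31 min; less 45 min break → 4 h 46 min
Total: 4 h 21 min + 6 h 21 min + 4 h 46 min = 15 h 28 min.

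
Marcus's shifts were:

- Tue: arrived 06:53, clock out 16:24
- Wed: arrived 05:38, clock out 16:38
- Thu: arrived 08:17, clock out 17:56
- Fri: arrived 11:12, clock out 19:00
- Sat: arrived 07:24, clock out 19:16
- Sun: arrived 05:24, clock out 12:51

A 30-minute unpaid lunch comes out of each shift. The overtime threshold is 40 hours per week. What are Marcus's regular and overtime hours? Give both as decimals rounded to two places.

Tue: 06:53–16:24 = 9 h 31 min; less 30 min break → 9 h 1 min
Wed: 05:38–16:38 = 11 h 0 min; less 30 min break → 10 h 30 min
Thu: 08:17–17:56 = 9 h 39 min; less 30 min break → 9 h 9 min
Fri: 11:12–19:00 = 7 h 48 min; less 30 min break → 7 h 18 min
Sat: 07:24–19:16 = 11 h 52 min; less 30 min break → 11 h 22 min
Sun: 05:24–12:51 = 7 h 27 min; less 30 min break → 6 h 57 min
Total worked: 54 h 17 min = 54.28 h.
Threshold 40 h → overtime 14 h 17 min, regular 40 h 0 min.

Regular 40.00 hours, overtime 14.28 hours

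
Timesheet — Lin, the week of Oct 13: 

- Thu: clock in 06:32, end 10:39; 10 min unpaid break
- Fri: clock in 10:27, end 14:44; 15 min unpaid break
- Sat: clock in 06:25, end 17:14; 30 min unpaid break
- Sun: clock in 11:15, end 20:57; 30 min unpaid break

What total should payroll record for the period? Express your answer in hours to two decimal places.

27.50 hours

Thu: 06:32–10:39 = 4 h 7 min; less 10 min break → 3 h 57 min
Fri: 10:27–14:44 = 4 h 17 min; less 15 min break → 4 h 2 min
Sat: 06:25–17:14 = 10 h 49 min; less 30 min break → 10 h 19 min
Sun: 11:15–20:57 = 9 h 42 min; less 30 min break → 9 h 12 min
Total: 3 h 57 min + 4 h 2 min + 10 h 19 min + 9 h 12 min = 27 h 30 min.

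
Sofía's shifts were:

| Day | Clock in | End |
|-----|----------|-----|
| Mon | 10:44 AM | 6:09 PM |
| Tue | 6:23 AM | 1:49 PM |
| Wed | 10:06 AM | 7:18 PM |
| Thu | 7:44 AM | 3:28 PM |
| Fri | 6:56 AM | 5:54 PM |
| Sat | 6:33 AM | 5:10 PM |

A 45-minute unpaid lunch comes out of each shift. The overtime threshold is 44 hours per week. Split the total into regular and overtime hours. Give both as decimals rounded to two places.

Regular 44.00 hours, overtime 4.87 hours

Mon: 10:44 AM–6:09 PM = 7 h 25 min; less 45 min break → 6 h 40 min
Tue: 6:23 AM–1:49 PM = 7 h 26 min; less 45 min break → 6 h 41 min
Wed: 10:06 AM–7:18 PM = 9 h 12 min; less 45 min break → 8 h 27 min
Thu: 7:44 AM–3:28 PM = 7 h 44 min; less 45 min break → 6 h 59 min
Fri: 6:56 AM–5:54 PM = 10 h 58 min; less 45 min break → 10 h 13 min
Sat: 6:33 AM–5:10 PM = 10 h 37 min; less 45 min break → 9 h 52 min
Total worked: 48 h 52 min = 48.87 h.
Threshold 44 h → overtime 4 h 52 min, regular 44 h 0 min.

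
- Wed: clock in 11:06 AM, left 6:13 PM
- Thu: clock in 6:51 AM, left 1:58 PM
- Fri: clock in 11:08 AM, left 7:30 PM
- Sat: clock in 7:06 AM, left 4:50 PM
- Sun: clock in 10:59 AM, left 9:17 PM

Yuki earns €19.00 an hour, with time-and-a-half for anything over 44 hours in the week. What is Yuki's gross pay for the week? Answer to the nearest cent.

€810.03

Wed: 11:06 AM–6:13 PM = 7 h 7 min
Thu: 6:51 AM–1:58 PM = 7 h 7 min
Fri: 11:08 AM–7:30 PM = 8 h 22 min
Sat: 7:06 AM–4:50 PM = 9 h 44 min
Sun: 10:59 AM–9:17 PM = 10 h 18 min
Total worked: 42 h 38 min = 2558 min.
Regular 42 h 38 min = 2558 min at €19.00/h; overtime 0 h 0 min = 0 min at €28.50/h.
Pay = (2558 × €19.00 + 0 × €28.50) ÷ 60 = €810.03.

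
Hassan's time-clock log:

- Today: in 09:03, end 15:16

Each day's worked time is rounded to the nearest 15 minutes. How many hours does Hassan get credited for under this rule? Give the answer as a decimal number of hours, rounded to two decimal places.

6.25 hours

Today: 09:03–15:16 = 6 h 13 min → rounds to 6 h 15 min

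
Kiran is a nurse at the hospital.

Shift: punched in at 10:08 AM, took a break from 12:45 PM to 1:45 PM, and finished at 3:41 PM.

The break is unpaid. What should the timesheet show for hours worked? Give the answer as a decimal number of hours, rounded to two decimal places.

4.55 hours

Shift: 10:08 AM–3:41 PM = 5 h 33 min; less 60 min break → 4 h 33 min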